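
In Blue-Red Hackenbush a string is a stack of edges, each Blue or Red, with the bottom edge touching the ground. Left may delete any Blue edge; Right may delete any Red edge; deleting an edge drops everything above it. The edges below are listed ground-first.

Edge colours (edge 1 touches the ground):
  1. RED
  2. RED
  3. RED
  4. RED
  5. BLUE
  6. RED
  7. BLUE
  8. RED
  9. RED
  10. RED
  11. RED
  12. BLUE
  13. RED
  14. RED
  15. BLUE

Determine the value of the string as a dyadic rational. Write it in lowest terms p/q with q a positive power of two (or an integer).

Build val(s[:k]) for k = 1..15, string s = RED RED RED RED BLUE RED BLUE RED RED RED RED BLUE RED RED BLUE.
edge 1 of 15 (RED): {  | 0 } gives -1
edge 2 of 15 (RED): {  | -1,0 } gives -2
edge 3 of 15 (RED): {  | -2,-1,0 } gives -3
edge 4 of 15 (RED): {  | -3,-2,-1,0 } gives -4
edge 5 of 15 (BLUE): { -4 | -3,-2,-1,0 } gives -7/2
edge 6 of 15 (RED): { -4 | -7/2,-3,-2,-1,0 } gives -15/4
edge 7 of 15 (BLUE): { -4,-15/4 | -7/2,-3,-2,-1,0 } gives -29/8
edge 8 of 15 (RED): { -4,-15/4 | -29/8,-7/2,-3,-2,-1,0 } gives -59/16
edge 9 of 15 (RED): { -4,-15/4 | -59/16,-29/8,-7/2,-3,-2,-1,0 } gives -119/32
edge 10 of 15 (RED): { -4,-15/4 | -119/32,-59/16,-29/8,-7/2,-3,-2,-1,0 } gives -239/64
edge 11 of 15 (RED): { -4,-15/4 | -239/64,-119/32,-59/16,-29/8,-7/2,-3,-2,-1,0 } gives -479/128
edge 12 of 15 (BLUE): { -4,-15/4,-479/128 | -239/64,-119/32,-59/16,-29/8,-7/2,-3,-2,-1,0 } gives -957/256
edge 13 of 15 (RED): { -4,-15/4,-479/128 | -957/256,-239/64,-119/32,-59/16,-29/8,-7/2,-3,-2,-1,0 } gives -1915/512
edge 14 of 15 (RED): { -4,-15/4,-479/128 | -1915/512,-957/256,-239/64,-119/32,-59/16,-29/8,-7/2,-3,-2,-1,0 } gives -3831/1024
edge 15 of 15 (BLUE): { -4,-15/4,-479/128,-3831/1024 | -1915/512,-957/256,-239/64,-119/32,-59/16,-29/8,-7/2,-3,-2,-1,0 } gives -7661/2048

-7661/2048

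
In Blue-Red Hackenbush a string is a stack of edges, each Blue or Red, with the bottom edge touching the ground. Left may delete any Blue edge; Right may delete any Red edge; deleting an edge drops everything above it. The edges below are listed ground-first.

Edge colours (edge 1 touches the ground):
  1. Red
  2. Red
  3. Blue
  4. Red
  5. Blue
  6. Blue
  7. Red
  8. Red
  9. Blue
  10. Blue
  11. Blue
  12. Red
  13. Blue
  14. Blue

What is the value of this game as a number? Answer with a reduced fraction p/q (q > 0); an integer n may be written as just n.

Recurse on prefixes of the 14-edge string Red Red Blue Red Blue Blue Red Red Blue Blue Blue Red Blue Blue:
val_1 [R]  L=[]  R=[0]  → -1
val_2 [RR]  L=[]  R=[-1, 0]  → -2
val_3 [RRB]  L=[-2]  R=[-1, 0]  → -3/2
val_4 [RRBR]  L=[-2]  R=[-3/2, -1, 0]  → -7/4
val_5 [RRBRB]  L=[-2, -7/4]  R=[-3/2, -1, 0]  → -13/8
val_6 [RRBRBB]  L=[-2, -7/4, -13/8]  R=[-3/2, -1, 0]  → -25/16
val_7 [RRBRBBR]  L=[-2, -7/4, -13/8]  R=[-25/16, -3/2, -1, 0]  → -51/32
val_8 [RRBRBBRR]  L=[-2, -7/4, -13/8]  R=[-51/32, -25/16, -3/2, -1, 0]  → -103/64
val_9 [RRBRBBRRB]  L=[-2, -7/4, -13/8, -103/64]  R=[-51/32, -25/16, -3/2, -1, 0]  → -205/128
val_10 [RRBRBBRRBB]  L=[-2, -7/4, -13/8, -103/64, -205/128]  R=[-51/32, -25/16, -3/2, -1, 0]  → -409/256
val_11 [RRBRBBRRBBB]  L=[-2, -7/4, -13/8, -103/64, -205/128, -409/256]  R=[-51/32, -25/16, -3/2, -1, 0]  → -817/512
val_12 [RRBRBBRRBBBR]  L=[-2, -7/4, -13/8, -103/64, -205/128, -409/256]  R=[-817/512, -51/32, -25/16, -3/2, -1, 0]  → -1635/1024
val_13 [RRBRBBRRBBBRB]  L=[-2, -7/4, -13/8, -103/64, -205/128, -409/256, -1635/1024]  R=[-817/512, -51/32, -25/16, -3/2, -1, 0]  → -3269/2048
val_14 [RRBRBBRRBBBRBB]  L=[-2, -7/4, -13/8, -103/64, -205/128, -409/256, -1635/1024, -3269/2048]  R=[-817/512, -51/32, -25/16, -3/2, -1, 0]  → -6537/4096

-6537/4096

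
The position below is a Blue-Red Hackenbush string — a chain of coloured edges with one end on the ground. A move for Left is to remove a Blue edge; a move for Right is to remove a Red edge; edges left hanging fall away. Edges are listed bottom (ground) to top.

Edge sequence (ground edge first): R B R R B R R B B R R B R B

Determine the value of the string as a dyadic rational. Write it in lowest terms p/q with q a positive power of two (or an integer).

G_1 [R]  L=[]  R=[0]  so -1
G_2 [RB]  L=[-1]  R=[0]  so -1/2
G_3 [RBR]  L=[-1]  R=[-1/2, 0]  so -3/4
G_4 [RBRR]  L=[-1]  R=[-3/4, -1/2, 0]  so -7/8
G_5 [RBRRB]  L=[-1, -7/8]  R=[-3/4, -1/2, 0]  so -13/16
G_6 [RBRRBR]  L=[-1, -7/8]  R=[-13/16, -3/4, -1/2, 0]  so -27/32
G_7 [RBRRBRR]  L=[-1, -7/8]  R=[-27/32, -13/16, -3/4, -1/2, 0]  so -55/64
G_8 [RBRRBRRB]  L=[-1, -7/8, -55/64]  R=[-27/32, -13/16, -3/4, -1/2, 0]  so -109/128
G_9 [RBRRBRRBB]  L=[-1, -7/8, -55/64, -109/128]  R=[-27/32, -13/16, -3/4, -1/2, 0]  so -217/256
G_10 [RBRRBRRBBR]  L=[-1, -7/8, -55/64, -109/128]  R=[-217/256, -27/32, -13/16, -3/4, -1/2, 0]  so -435/512
G_11 [RBRRBRRBBRR]  L=[-1, -7/8, -55/64, -109/128]  R=[-435/512, -217/256, -27/32, -13/16, -3/4, -1/2, 0]  so -871/1024
G_12 [RBRRBRRBBRRB]  L=[-1, -7/8, -55/64, -109/128, -871/1024]  R=[-435/512, -217/256, -27/32, -13/16, -3/4, -1/2, 0]  so -1741/2048
G_13 [RBRRBRRBBRRBR]  L=[-1, -7/8, -55/64, -109/128, -871/1024]  R=[-1741/2048, -435/512, -217/256, -27/32, -13/16, -3/4, -1/2, 0]  so -3483/4096
G_14 [RBRRBRRBBRRBRB]  L=[-1, -7/8, -55/64, -109/128, -871/1024, -3483/4096]  R=[-1741/2048, -435/512, -217/256, -27/32, -13/16, -3/4, -1/2, 0]  so -6965/8192

-6965/8192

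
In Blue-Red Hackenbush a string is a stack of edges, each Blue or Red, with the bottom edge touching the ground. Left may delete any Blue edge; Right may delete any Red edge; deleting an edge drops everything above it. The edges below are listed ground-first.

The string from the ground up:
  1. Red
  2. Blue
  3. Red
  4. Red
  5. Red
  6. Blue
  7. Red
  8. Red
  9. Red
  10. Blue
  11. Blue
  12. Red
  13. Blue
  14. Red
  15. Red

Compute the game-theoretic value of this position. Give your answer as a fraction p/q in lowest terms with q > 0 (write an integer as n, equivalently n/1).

R: Left { (no moves) }, Right { 0 } — simplest -1
RB: Left { -1 }, Right { 0 } — simplest -1/2
RBR: Left { -1 }, Right { -1/2, 0 } — simplest -3/4
RBRR: Left { -1 }, Right { -3/4, -1/2, 0 } — simplest -7/8
RBRRR: Left { -1 }, Right { -7/8, -3/4, -1/2, 0 } — simplest -15/16
RBRRRB: Left { -1, -15/16 }, Right { -7/8, -3/4, -1/2, 0 } — simplest -29/32
RBRRRBR: Left { -1, -15/16 }, Right { -29/32, -7/8, -3/4, -1/2, 0 } — simplest -59/64
RBRRRBRR: Left { -1, -15/16 }, Right { -59/64, -29/32, -7/8, -3/4, -1/2, 0 } — simplest -119/128
RBRRRBRRR: Left { -1, -15/16 }, Right { -119/128, -59/64, -29/32, -7/8, -3/4, -1/2, 0 } — simplest -239/256
RBRRRBRRRB: Left { -1, -15/16, -239/256 }, Right { -119/128, -59/64, -29/32, -7/8, -3/4, -1/2, 0 } — simplest -477/512
RBRRRBRRRBB: Left { -1, -15/16, -239/256, -477/512 }, Right { -119/128, -59/64, -29/32, -7/8, -3/4, -1/2, 0 } — simplest -953/1024
RBRRRBRRRBBR: Left { -1, -15/16, -239/256, -477/512 }, Right { -953/1024, -119/128, -59/64, -29/32, -7/8, -3/4, -1/2, 0 } — simplest -1907/2048
RBRRRBRRRBBRB: Left { -1, -15/16, -239/256, -477/512, -1907/2048 }, Right { -953/1024, -119/128, -59/64, -29/32, -7/8, -3/4, -1/2, 0 } — simplest -3813/4096
RBRRRBRRRBBRBR: Left { -1, -15/16, -239/256, -477/512, -1907/2048 }, Right { -3813/4096, -953/1024, -119/128, -59/64, -29/32, -7/8, -3/4, -1/2, 0 } — simplest -7627/8192
RBRRRBRRRBBRBRR: Left { -1, -15/16, -239/256, -477/512, -1907/2048 }, Right { -7627/8192, -3813/4096, -953/1024, -119/128, -59/64, -29/32, -7/8, -3/4, -1/2, 0 } — simplest -15255/16384

-15255/16384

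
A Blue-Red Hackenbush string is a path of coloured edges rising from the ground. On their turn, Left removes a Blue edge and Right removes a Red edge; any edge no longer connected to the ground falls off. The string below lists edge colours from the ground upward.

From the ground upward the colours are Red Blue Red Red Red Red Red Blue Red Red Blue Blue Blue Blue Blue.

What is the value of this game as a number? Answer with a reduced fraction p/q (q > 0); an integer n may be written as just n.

Recurse on prefixes of the 15-edge string Red Blue Red Red Red Red Red Blue Red Red Blue Blue Blue Blue Blue:
R: Left { · }, Right { 0 } => simplest -1
RB: Left { -1 }, Right { 0 } => simplest -1/2
RBR: Left { -1 }, Right { -1/2, 0 } => simplest -3/4
RBRR: Left { -1 }, Right { -3/4, -1/2, 0 } => simplest -7/8
RBRRR: Left { -1 }, Right { -7/8, -3/4, -1/2, 0 } => simplest -15/16
RBRRRR: Left { -1 }, Right { -15/16, -7/8, -3/4, -1/2, 0 } => simplest -31/32
RBRRRRR: Left { -1 }, Right { -31/32, -15/16, -7/8, -3/4, -1/2, 0 } => simplest -63/64
RBRRRRRB: Left { -1, -63/64 }, Right { -31/32, -15/16, -7/8, -3/4, -1/2, 0 } => simplest -125/128
RBRRRRRBR: Left { -1, -63/64 }, Right { -125/128, -31/32, -15/16, -7/8, -3/4, -1/2, 0 } => simplest -251/256
RBRRRRRBRR: Left { -1, -63/64 }, Right { -251/256, -125/128, -31/32, -15/16, -7/8, -3/4, -1/2, 0 } => simplest -503/512
RBRRRRRBRRB: Left { -1, -63/64, -503/512 }, Right { -251/256, -125/128, -31/32, -15/16, -7/8, -3/4, -1/2, 0 } => simplest -1005/1024
RBRRRRRBRRBB: Left { -1, -63/64, -503/512, -1005/1024 }, Right { -251/256, -125/128, -31/32, -15/16, -7/8, -3/4, -1/2, 0 } => simplest -2009/2048
RBRRRRRBRRBBB: Left { -1, -63/64, -503/512, -1005/1024, -2009/2048 }, Right { -251/256, -125/128, -31/32, -15/16, -7/8, -3/4, -1/2, 0 } => simplest -4017/4096
RBRRRRRBRRBBBB: Left { -1, -63/64, -503/512, -1005/1024, -2009/2048, -4017/4096 }, Right { -251/256, -125/128, -31/32, -15/16, -7/8, -3/4, -1/2, 0 } => simplest -8033/8192
RBRRRRRBRRBBBBB: Left { -1, -63/64, -503/512, -1005/1024, -2009/2048, -4017/4096, -8033/8192 }, Right { -251/256, -125/128, -31/32, -15/16, -7/8, -3/4, -1/2, 0 } => simplest -16065/16384

-16065/16384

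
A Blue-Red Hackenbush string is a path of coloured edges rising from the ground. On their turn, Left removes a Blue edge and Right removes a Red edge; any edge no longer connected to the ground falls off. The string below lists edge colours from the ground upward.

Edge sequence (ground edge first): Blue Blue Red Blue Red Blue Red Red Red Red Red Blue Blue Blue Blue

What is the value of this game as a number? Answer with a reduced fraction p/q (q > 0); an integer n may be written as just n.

13343/8192

edge 1 of 15 (Blue): { 0 |  } → 1
edge 2 of 15 (Blue): { 0 1 |  } → 2
edge 3 of 15 (Red): { 0 1 | 2 } → 3/2
edge 4 of 15 (Blue): { 0 1 3/2 | 2 } → 7/4
edge 5 of 15 (Red): { 0 1 3/2 | 7/4 2 } → 13/8
edge 6 of 15 (Blue): { 0 1 3/2 13/8 | 7/4 2 } → 27/16
edge 7 of 15 (Red): { 0 1 3/2 13/8 | 27/16 7/4 2 } → 53/32
edge 8 of 15 (Red): { 0 1 3/2 13/8 | 53/32 27/16 7/4 2 } → 105/64
edge 9 of 15 (Red): { 0 1 3/2 13/8 | 105/64 53/32 27/16 7/4 2 } → 209/128
edge 10 of 15 (Red): { 0 1 3/2 13/8 | 209/128 105/64 53/32 27/16 7/4 2 } → 417/256
edge 11 of 15 (Red): { 0 1 3/2 13/8 | 417/256 209/128 105/64 53/32 27/16 7/4 2 } → 833/512
edge 12 of 15 (Blue): { 0 1 3/2 13/8 833/512 | 417/256 209/128 105/64 53/32 27/16 7/4 2 } → 1667/1024
edge 13 of 15 (Blue): { 0 1 3/2 13/8 833/512 1667/1024 | 417/256 209/128 105/64 53/32 27/16 7/4 2 } → 3335/2048
edge 14 of 15 (Blue): { 0 1 3/2 13/8 833/512 1667/1024 3335/2048 | 417/256 209/128 105/64 53/32 27/16 7/4 2 } → 6671/4096
edge 15 of 15 (Blue): { 0 1 3/2 13/8 833/512 1667/1024 3335/2048 6671/4096 | 417/256 209/128 105/64 53/32 27/16 7/4 2 } → 13343/8192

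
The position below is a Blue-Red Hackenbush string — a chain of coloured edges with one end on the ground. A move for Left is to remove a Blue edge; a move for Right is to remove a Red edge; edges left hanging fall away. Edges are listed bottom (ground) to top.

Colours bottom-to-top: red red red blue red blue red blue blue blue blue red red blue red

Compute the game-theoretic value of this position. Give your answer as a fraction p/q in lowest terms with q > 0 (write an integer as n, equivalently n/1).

Prefix values for red red red blue red blue red blue blue blue blue red red blue red via {L|R} + simplicity:
step 1: add red to get r; options L={  } R={ 0 } ⇒ -1
step 2: add red to get rr; options L={  } R={ -1; 0 } ⇒ -2
step 3: add red to get rrr; options L={  } R={ -2; -1; 0 } ⇒ -3
step 4: add blue to get rrrb; options L={ -3 } R={ -2; -1; 0 } ⇒ -5/2
step 5: add red to get rrrbr; options L={ -3 } R={ -5/2; -2; -1; 0 } ⇒ -11/4
step 6: add blue to get rrrbrb; options L={ -3; -11/4 } R={ -5/2; -2; -1; 0 } ⇒ -21/8
step 7: add red to get rrrbrbr; options L={ -3; -11/4 } R={ -21/8; -5/2; -2; -1; 0 } ⇒ -43/16
step 8: add blue to get rrrbrbrb; options L={ -3; -11/4; -43/16 } R={ -21/8; -5/2; -2; -1; 0 } ⇒ -85/32
step 9: add blue to get rrrbrbrbb; options L={ -3; -11/4; -43/16; -85/32 } R={ -21/8; -5/2; -2; -1; 0 } ⇒ -169/64
step 10: add blue to get rrrbrbrbbb; options L={ -3; -11/4; -43/16; -85/32; -169/64 } R={ -21/8; -5/2; -2; -1; 0 } ⇒ -337/128
step 11: add blue to get rrrbrbrbbbb; options L={ -3; -11/4; -43/16; -85/32; -169/64; -337/128 } R={ -21/8; -5/2; -2; -1; 0 } ⇒ -673/256
step 12: add red to get rrrbrbrbbbbr; options L={ -3; -11/4; -43/16; -85/32; -169/64; -337/128 } R={ -673/256; -21/8; -5/2; -2; -1; 0 } ⇒ -1347/512
step 13: add red to get rrrbrbrbbbbrr; options L={ -3; -11/4; -43/16; -85/32; -169/64; -337/128 } R={ -1347/512; -673/256; -21/8; -5/2; -2; -1; 0 } ⇒ -2695/1024
step 14: add blue to get rrrbrbrbbbbrrb; options L={ -3; -11/4; -43/16; -85/32; -169/64; -337/128; -2695/1024 } R={ -1347/512; -673/256; -21/8; -5/2; -2; -1; 0 } ⇒ -5389/2048
step 15: add red to get rrrbrbrbbbbrrbr; options L={ -3; -11/4; -43/16; -85/32; -169/64; -337/128; -2695/1024 } R={ -5389/2048; -1347/512; -673/256; -21/8; -5/2; -2; -1; 0 } ⇒ -10779/4096

-10779/4096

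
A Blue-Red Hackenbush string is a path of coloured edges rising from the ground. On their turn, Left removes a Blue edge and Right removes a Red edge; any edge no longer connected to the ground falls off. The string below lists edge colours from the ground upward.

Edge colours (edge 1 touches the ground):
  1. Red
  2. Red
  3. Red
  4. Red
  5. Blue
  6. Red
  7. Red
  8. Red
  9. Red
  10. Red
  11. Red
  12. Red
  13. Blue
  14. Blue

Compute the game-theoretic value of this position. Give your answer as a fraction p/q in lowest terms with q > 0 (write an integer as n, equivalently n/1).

1 of 14 · R · max L −∞ · min R 0 → -1
2 of 14 · RR · max L −∞ · min R -1 → -2
3 of 14 · RRR · max L −∞ · min R -2 → -3
4 of 14 · RRRR · max L −∞ · min R -3 → -4
5 of 14 · RRRRB · max L -4 · min R -3 → -7/2
6 of 14 · RRRRBR · max L -4 · min R -7/2 → -15/4
7 of 14 · RRRRBRR · max L -4 · min R -15/4 → -31/8
8 of 14 · RRRRBRRR · max L -4 · min R -31/8 → -63/16
9 of 14 · RRRRBRRRR · max L -4 · min R -63/16 → -127/32
10 of 14 · RRRRBRRRRR · max L -4 · min R -127/32 → -255/64
11 of 14 · RRRRBRRRRRR · max L -4 · min R -255/64 → -511/128
12 of 14 · RRRRBRRRRRRR · max L -4 · min R -511/128 → -1023/256
13 of 14 · RRRRBRRRRRRRB · max L -1023/256 · min R -511/128 → -2045/512
14 of 14 · RRRRBRRRRRRRBB · max L -2045/512 · min R -511/128 → -4089/1024

-4089/1024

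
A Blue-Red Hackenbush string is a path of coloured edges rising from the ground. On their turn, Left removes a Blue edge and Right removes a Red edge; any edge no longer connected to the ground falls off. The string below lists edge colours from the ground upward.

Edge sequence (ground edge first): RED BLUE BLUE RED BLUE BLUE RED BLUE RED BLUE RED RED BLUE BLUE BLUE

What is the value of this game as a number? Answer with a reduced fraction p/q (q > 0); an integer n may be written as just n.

-4785/16384

R: Left { (no moves) }, Right { 0 } => simplest -1
RB: Left { -1 }, Right { 0 } => simplest -1/2
RBB: Left { -1 -1/2 }, Right { 0 } => simplest -1/4
RBBR: Left { -1 -1/2 }, Right { -1/4 0 } => simplest -3/8
RBBRB: Left { -1 -1/2 -3/8 }, Right { -1/4 0 } => simplest -5/16
RBBRBB: Left { -1 -1/2 -3/8 -5/16 }, Right { -1/4 0 } => simplest -9/32
RBBRBBR: Left { -1 -1/2 -3/8 -5/16 }, Right { -9/32 -1/4 0 } => simplest -19/64
RBBRBBRB: Left { -1 -1/2 -3/8 -5/16 -19/64 }, Right { -9/32 -1/4 0 } => simplest -37/128
RBBRBBRBR: Left { -1 -1/2 -3/8 -5/16 -19/64 }, Right { -37/128 -9/32 -1/4 0 } => simplest -75/256
RBBRBBRBRB: Left { -1 -1/2 -3/8 -5/16 -19/64 -75/256 }, Right { -37/128 -9/32 -1/4 0 } => simplest -149/512
RBBRBBRBRBR: Left { -1 -1/2 -3/8 -5/16 -19/64 -75/256 }, Right { -149/512 -37/128 -9/32 -1/4 0 } => simplest -299/1024
RBBRBBRBRBRR: Left { -1 -1/2 -3/8 -5/16 -19/64 -75/256 }, Right { -299/1024 -149/512 -37/128 -9/32 -1/4 0 } => simplest -599/2048
RBBRBBRBRBRRB: Left { -1 -1/2 -3/8 -5/16 -19/64 -75/256 -599/2048 }, Right { -299/1024 -149/512 -37/128 -9/32 -1/4 0 } => simplest -1197/4096
RBBRBBRBRBRRBB: Left { -1 -1/2 -3/8 -5/16 -19/64 -75/256 -599/2048 -1197/4096 }, Right { -299/1024 -149/512 -37/128 -9/32 -1/4 0 } => simplest -2393/8192
RBBRBBRBRBRRBBB: Left { -1 -1/2 -3/8 -5/16 -19/64 -75/256 -599/2048 -1197/4096 -2393/8192 }, Right { -299/1024 -149/512 -37/128 -9/32 -1/4 0 } => simplest -4785/16384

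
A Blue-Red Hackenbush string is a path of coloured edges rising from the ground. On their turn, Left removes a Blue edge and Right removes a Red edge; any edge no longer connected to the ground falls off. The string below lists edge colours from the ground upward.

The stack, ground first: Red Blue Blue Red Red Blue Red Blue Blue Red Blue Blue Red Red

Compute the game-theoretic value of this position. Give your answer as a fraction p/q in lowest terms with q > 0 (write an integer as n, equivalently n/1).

1 of 14 · R · max L −∞ · min R 0 ⇒ -1
2 of 14 · RB · max L -1 · min R 0 ⇒ -1/2
3 of 14 · RBB · max L -1/2 · min R 0 ⇒ -1/4
4 of 14 · RBBR · max L -1/2 · min R -1/4 ⇒ -3/8
5 of 14 · RBBRR · max L -1/2 · min R -3/8 ⇒ -7/16
6 of 14 · RBBRRB · max L -7/16 · min R -3/8 ⇒ -13/32
7 of 14 · RBBRRBR · max L -7/16 · min R -13/32 ⇒ -27/64
8 of 14 · RBBRRBRB · max L -27/64 · min R -13/32 ⇒ -53/128
9 of 14 · RBBRRBRBB · max L -53/128 · min R -13/32 ⇒ -105/256
10 of 14 · RBBRRBRBBR · max L -53/128 · min R -105/256 ⇒ -211/512
11 of 14 · RBBRRBRBBRB · max L -211/512 · min R -105/256 ⇒ -421/1024
12 of 14 · RBBRRBRBBRBB · max L -421/1024 · min R -105/256 ⇒ -841/2048
13 of 14 · RBBRRBRBBRBBR · max L -421/1024 · min R -841/2048 ⇒ -1683/4096
14 of 14 · RBBRRBRBBRBBRR · max L -421/1024 · min R -1683/4096 ⇒ -3367/8192

-3367/8192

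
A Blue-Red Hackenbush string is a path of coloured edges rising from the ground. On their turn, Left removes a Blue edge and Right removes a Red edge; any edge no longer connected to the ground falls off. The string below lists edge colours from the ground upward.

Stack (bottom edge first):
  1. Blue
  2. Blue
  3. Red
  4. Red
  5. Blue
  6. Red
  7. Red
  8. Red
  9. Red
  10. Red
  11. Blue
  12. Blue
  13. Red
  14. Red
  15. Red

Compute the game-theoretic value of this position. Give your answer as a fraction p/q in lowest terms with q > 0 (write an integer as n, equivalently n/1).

step 1: add Blue to get B; options L={ 0 } R={ ∅ } — 1
step 2: add Blue to get BB; options L={ 0 1 } R={ ∅ } — 2
step 3: add Red to get BBR; options L={ 0 1 } R={ 2 } — 3/2
step 4: add Red to get BBRR; options L={ 0 1 } R={ 3/2 2 } — 5/4
step 5: add Blue to get BBRRB; options L={ 0 1 5/4 } R={ 3/2 2 } — 11/8
step 6: add Red to get BBRRBR; options L={ 0 1 5/4 } R={ 11/8 3/2 2 } — 21/16
step 7: add Red to get BBRRBRR; options L={ 0 1 5/4 } R={ 21/16 11/8 3/2 2 } — 41/32
step 8: add Red to get BBRRBRRR; options L={ 0 1 5/4 } R={ 41/32 21/16 11/8 3/2 2 } — 81/64
step 9: add Red to get BBRRBRRRR; options L={ 0 1 5/4 } R={ 81/64 41/32 21/16 11/8 3/2 2 } — 161/128
step 10: add Red to get BBRRBRRRRR; options L={ 0 1 5/4 } R={ 161/128 81/64 41/32 21/16 11/8 3/2 2 } — 321/256
step 11: add Blue to get BBRRBRRRRRB; options L={ 0 1 5/4 321/256 } R={ 161/128 81/64 41/32 21/16 11/8 3/2 2 } — 643/512
step 12: add Blue to get BBRRBRRRRRBB; options L={ 0 1 5/4 321/256 643/512 } R={ 161/128 81/64 41/32 21/16 11/8 3/2 2 } — 1287/1024
step 13: add Red to get BBRRBRRRRRBBR; options L={ 0 1 5/4 321/256 643/512 } R={ 1287/1024 161/128 81/64 41/32 21/16 11/8 3/2 2 } — 2573/2048
step 14: add Red to get BBRRBRRRRRBBRR; options L={ 0 1 5/4 321/256 643/512 } R={ 2573/2048 1287/1024 161/128 81/64 41/32 21/16 11/8 3/2 2 } — 5145/4096
step 15: add Red to get BBRRBRRRRRBBRRR; options L={ 0 1 5/4 321/256 643/512 } R={ 5145/4096 2573/2048 1287/1024 161/128 81/64 41/32 21/16 11/8 3/2 2 } — 10289/8192

10289/8192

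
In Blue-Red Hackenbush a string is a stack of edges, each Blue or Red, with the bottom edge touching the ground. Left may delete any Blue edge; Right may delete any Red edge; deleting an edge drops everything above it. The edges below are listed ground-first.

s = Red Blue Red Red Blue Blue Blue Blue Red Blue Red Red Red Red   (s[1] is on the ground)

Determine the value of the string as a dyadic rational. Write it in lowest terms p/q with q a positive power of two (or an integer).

g(R) = { · | 0 } => -1
g(RB) = { -1 | 0 } => -1/2
g(RBR) = { -1 | -1/2; 0 } => -3/4
g(RBRR) = { -1 | -3/4; -1/2; 0 } => -7/8
g(RBRRB) = { -1; -7/8 | -3/4; -1/2; 0 } => -13/16
g(RBRRBB) = { -1; -7/8; -13/16 | -3/4; -1/2; 0 } => -25/32
g(RBRRBBB) = { -1; -7/8; -13/16; -25/32 | -3/4; -1/2; 0 } => -49/64
g(RBRRBBBB) = { -1; -7/8; -13/16; -25/32; -49/64 | -3/4; -1/2; 0 } => -97/128
g(RBRRBBBBR) = { -1; -7/8; -13/16; -25/32; -49/64 | -97/128; -3/4; -1/2; 0 } => -195/256
g(RBRRBBBBRB) = { -1; -7/8; -13/16; -25/32; -49/64; -195/256 | -97/128; -3/4; -1/2; 0 } => -389/512
g(RBRRBBBBRBR) = { -1; -7/8; -13/16; -25/32; -49/64; -195/256 | -389/512; -97/128; -3/4; -1/2; 0 } => -779/1024
g(RBRRBBBBRBRR) = { -1; -7/8; -13/16; -25/32; -49/64; -195/256 | -779/1024; -389/512; -97/128; -3/4; -1/2; 0 } => -1559/2048
g(RBRRBBBBRBRRR) = { -1; -7/8; -13/16; -25/32; -49/64; -195/256 | -1559/2048; -779/1024; -389/512; -97/128; -3/4; -1/2; 0 } => -3119/4096
g(RBRRBBBBRBRRRR) = { -1; -7/8; -13/16; -25/32; -49/64; -195/256 | -3119/4096; -1559/2048; -779/1024; -389/512; -97/128; -3/4; -1/2; 0 } => -6239/8192

-6239/8192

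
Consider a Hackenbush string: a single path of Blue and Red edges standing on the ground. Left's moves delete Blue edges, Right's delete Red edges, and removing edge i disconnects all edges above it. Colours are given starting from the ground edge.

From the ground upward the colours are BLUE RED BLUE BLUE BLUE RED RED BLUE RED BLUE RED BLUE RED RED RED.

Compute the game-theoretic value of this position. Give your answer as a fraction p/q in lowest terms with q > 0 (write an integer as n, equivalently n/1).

14673/16384

Recurse on prefixes of the 15-edge string BLUE RED BLUE BLUE BLUE RED RED BLUE RED BLUE RED BLUE RED RED RED:
step 1: add BLUE to get B; options L={ 0 } R={ none } → 1
step 2: add RED to get BR; options L={ 0 } R={ 1 } → 1/2
step 3: add BLUE to get BRB; options L={ 0; 1/2 } R={ 1 } → 3/4
step 4: add BLUE to get BRBB; options L={ 0; 1/2; 3/4 } R={ 1 } → 7/8
step 5: add BLUE to get BRBBB; options L={ 0; 1/2; 3/4; 7/8 } R={ 1 } → 15/16
step 6: add RED to get BRBBBR; options L={ 0; 1/2; 3/4; 7/8 } R={ 15/16; 1 } → 29/32
step 7: add RED to get BRBBBRR; options L={ 0; 1/2; 3/4; 7/8 } R={ 29/32; 15/16; 1 } → 57/64
step 8: add BLUE to get BRBBBRRB; options L={ 0; 1/2; 3/4; 7/8; 57/64 } R={ 29/32; 15/16; 1 } → 115/128
step 9: add RED to get BRBBBRRBR; options L={ 0; 1/2; 3/4; 7/8; 57/64 } R={ 115/128; 29/32; 15/16; 1 } → 229/256
step 10: add BLUE to get BRBBBRRBRB; options L={ 0; 1/2; 3/4; 7/8; 57/64; 229/256 } R={ 115/128; 29/32; 15/16; 1 } → 459/512
step 11: add RED to get BRBBBRRBRBR; options L={ 0; 1/2; 3/4; 7/8; 57/64; 229/256 } R={ 459/512; 115/128; 29/32; 15/16; 1 } → 917/1024
step 12: add BLUE to get BRBBBRRBRBRB; options L={ 0; 1/2; 3/4; 7/8; 57/64; 229/256; 917/1024 } R={ 459/512; 115/128; 29/32; 15/16; 1 } → 1835/2048
step 13: add RED to get BRBBBRRBRBRBR; options L={ 0; 1/2; 3/4; 7/8; 57/64; 229/256; 917/1024 } R={ 1835/2048; 459/512; 115/128; 29/32; 15/16; 1 } → 3669/4096
step 14: add RED to get BRBBBRRBRBRBRR; options L={ 0; 1/2; 3/4; 7/8; 57/64; 229/256; 917/1024 } R={ 3669/4096; 1835/2048; 459/512; 115/128; 29/32; 15/16; 1 } → 7337/8192
step 15: add RED to get BRBBBRRBRBRBRRR; options L={ 0; 1/2; 3/4; 7/8; 57/64; 229/256; 917/1024 } R={ 7337/8192; 3669/4096; 1835/2048; 459/512; 115/128; 29/32; 15/16; 1 } → 14673/16384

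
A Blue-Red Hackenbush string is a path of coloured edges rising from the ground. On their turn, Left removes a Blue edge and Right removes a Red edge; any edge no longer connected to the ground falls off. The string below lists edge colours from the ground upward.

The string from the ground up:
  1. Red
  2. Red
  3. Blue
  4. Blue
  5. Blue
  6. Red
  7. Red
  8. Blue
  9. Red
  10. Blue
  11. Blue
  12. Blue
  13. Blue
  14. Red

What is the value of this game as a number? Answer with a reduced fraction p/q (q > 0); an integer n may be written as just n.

-4931/4096

Build g(s[:k]) for k = 1..14, string s = Red Red Blue Blue Blue Red Red Blue Red Blue Blue Blue Blue Red.
edge 1 of 14 (Red): { — | 0 } -> -1
edge 2 of 14 (Red): { — | -1, 0 } -> -2
edge 3 of 14 (Blue): { -2 | -1, 0 } -> -3/2
edge 4 of 14 (Blue): { -2, -3/2 | -1, 0 } -> -5/4
edge 5 of 14 (Blue): { -2, -3/2, -5/4 | -1, 0 } -> -9/8
edge 6 of 14 (Red): { -2, -3/2, -5/4 | -9/8, -1, 0 } -> -19/16
edge 7 of 14 (Red): { -2, -3/2, -5/4 | -19/16, -9/8, -1, 0 } -> -39/32
edge 8 of 14 (Blue): { -2, -3/2, -5/4, -39/32 | -19/16, -9/8, -1, 0 } -> -77/64
edge 9 of 14 (Red): { -2, -3/2, -5/4, -39/32 | -77/64, -19/16, -9/8, -1, 0 } -> -155/128
edge 10 of 14 (Blue): { -2, -3/2, -5/4, -39/32, -155/128 | -77/64, -19/16, -9/8, -1, 0 } -> -309/256
edge 11 of 14 (Blue): { -2, -3/2, -5/4, -39/32, -155/128, -309/256 | -77/64, -19/16, -9/8, -1, 0 } -> -617/512
edge 12 of 14 (Blue): { -2, -3/2, -5/4, -39/32, -155/128, -309/256, -617/512 | -77/64, -19/16, -9/8, -1, 0 } -> -1233/1024
edge 13 of 14 (Blue): { -2, -3/2, -5/4, -39/32, -155/128, -309/256, -617/512, -1233/1024 | -77/64, -19/16, -9/8, -1, 0 } -> -2465/2048
edge 14 of 14 (Red): { -2, -3/2, -5/4, -39/32, -155/128, -309/256, -617/512, -1233/1024 | -2465/2048, -77/64, -19/16, -9/8, -1, 0 } -> -4931/4096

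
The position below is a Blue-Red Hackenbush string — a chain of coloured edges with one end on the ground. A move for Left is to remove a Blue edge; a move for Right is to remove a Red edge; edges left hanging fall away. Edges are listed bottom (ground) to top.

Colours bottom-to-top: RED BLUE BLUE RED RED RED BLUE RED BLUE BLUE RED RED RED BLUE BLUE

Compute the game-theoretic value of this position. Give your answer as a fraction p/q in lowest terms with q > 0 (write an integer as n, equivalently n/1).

Build g(s[:k]) for k = 1..15, string s = RED BLUE BLUE RED RED RED BLUE RED BLUE BLUE RED RED RED BLUE BLUE.
step 1: add RED to get R; options L={ — } R={ 0 } so -1
step 2: add BLUE to get RB; options L={ -1 } R={ 0 } so -1/2
step 3: add BLUE to get RBB; options L={ -1; -1/2 } R={ 0 } so -1/4
step 4: add RED to get RBBR; options L={ -1; -1/2 } R={ -1/4; 0 } so -3/8
step 5: add RED to get RBBRR; options L={ -1; -1/2 } R={ -3/8; -1/4; 0 } so -7/16
step 6: add RED to get RBBRRR; options L={ -1; -1/2 } R={ -7/16; -3/8; -1/4; 0 } so -15/32
step 7: add BLUE to get RBBRRRB; options L={ -1; -1/2; -15/32 } R={ -7/16; -3/8; -1/4; 0 } so -29/64
step 8: add RED to get RBBRRRBR; options L={ -1; -1/2; -15/32 } R={ -29/64; -7/16; -3/8; -1/4; 0 } so -59/128
step 9: add BLUE to get RBBRRRBRB; options L={ -1; -1/2; -15/32; -59/128 } R={ -29/64; -7/16; -3/8; -1/4; 0 } so -117/256
step 10: add BLUE to get RBBRRRBRBB; options L={ -1; -1/2; -15/32; -59/128; -117/256 } R={ -29/64; -7/16; -3/8; -1/4; 0 } so -233/512
step 11: add RED to get RBBRRRBRBBR; options L={ -1; -1/2; -15/32; -59/128; -117/256 } R={ -233/512; -29/64; -7/16; -3/8; -1/4; 0 } so -467/1024
step 12: add RED to get RBBRRRBRBBRR; options L={ -1; -1/2; -15/32; -59/128; -117/256 } R={ -467/1024; -233/512; -29/64; -7/16; -3/8; -1/4; 0 } so -935/2048
step 13: add RED to get RBBRRRBRBBRRR; options L={ -1; -1/2; -15/32; -59/128; -117/256 } R={ -935/2048; -467/1024; -233/512; -29/64; -7/16; -3/8; -1/4; 0 } so -1871/4096
step 14: add BLUE to get RBBRRRBRBBRRRB; options L={ -1; -1/2; -15/32; -59/128; -117/256; -1871/4096 } R={ -935/2048; -467/1024; -233/512; -29/64; -7/16; -3/8; -1/4; 0 } so -3741/8192
step 15: add BLUE to get RBBRRRBRBBRRRBB; options L={ -1; -1/2; -15/32; -59/128; -117/256; -1871/4096; -3741/8192 } R={ -935/2048; -467/1024; -233/512; -29/64; -7/16; -3/8; -1/4; 0 } so -7481/16384

-7481/16384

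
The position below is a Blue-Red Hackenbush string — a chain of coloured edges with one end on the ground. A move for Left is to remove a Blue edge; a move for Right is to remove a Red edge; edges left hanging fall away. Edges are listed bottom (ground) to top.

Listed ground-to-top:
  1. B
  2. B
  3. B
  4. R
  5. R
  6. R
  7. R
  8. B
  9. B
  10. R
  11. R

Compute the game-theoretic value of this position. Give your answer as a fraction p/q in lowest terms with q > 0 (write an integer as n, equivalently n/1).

537/256

step 1: add B to get B; options L={ 0 } R={ none } → 1
step 2: add B to get BB; options L={ 0 1 } R={ none } → 2
step 3: add B to get BBB; options L={ 0 1 2 } R={ none } → 3
step 4: add R to get BBBR; options L={ 0 1 2 } R={ 3 } → 5/2
step 5: add R to get BBBRR; options L={ 0 1 2 } R={ 5/2 3 } → 9/4
step 6: add R to get BBBRRR; options L={ 0 1 2 } R={ 9/4 5/2 3 } → 17/8
step 7: add R to get BBBRRRR; options L={ 0 1 2 } R={ 17/8 9/4 5/2 3 } → 33/16
step 8: add B to get BBBRRRRB; options L={ 0 1 2 33/16 } R={ 17/8 9/4 5/2 3 } → 67/32
step 9: add B to get BBBRRRRBB; options L={ 0 1 2 33/16 67/32 } R={ 17/8 9/4 5/2 3 } → 135/64
step 10: add R to get BBBRRRRBBR; options L={ 0 1 2 33/16 67/32 } R={ 135/64 17/8 9/4 5/2 3 } → 269/128
step 11: add R to get BBBRRRRBBRR; options L={ 0 1 2 33/16 67/32 } R={ 269/128 135/64 17/8 9/4 5/2 3 } → 537/256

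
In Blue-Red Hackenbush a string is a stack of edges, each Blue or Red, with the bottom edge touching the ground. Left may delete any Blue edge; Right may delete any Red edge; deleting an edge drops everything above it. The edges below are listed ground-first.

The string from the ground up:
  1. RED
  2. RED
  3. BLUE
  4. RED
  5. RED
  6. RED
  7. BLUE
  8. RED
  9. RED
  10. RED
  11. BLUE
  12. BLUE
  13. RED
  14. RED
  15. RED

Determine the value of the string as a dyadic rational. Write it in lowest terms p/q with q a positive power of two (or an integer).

Build G(s[:k]) for k = 1..15, string s = RED RED BLUE RED RED RED BLUE RED RED RED BLUE BLUE RED RED RED.
R: Left { — }, Right { 0 } ⇒ simplest -1
RR: Left { — }, Right { -1; 0 } ⇒ simplest -2
RRB: Left { -2 }, Right { -1; 0 } ⇒ simplest -3/2
RRBR: Left { -2 }, Right { -3/2; -1; 0 } ⇒ simplest -7/4
RRBRR: Left { -2 }, Right { -7/4; -3/2; -1; 0 } ⇒ simplest -15/8
RRBRRR: Left { -2 }, Right { -15/8; -7/4; -3/2; -1; 0 } ⇒ simplest -31/16
RRBRRRB: Left { -2; -31/16 }, Right { -15/8; -7/4; -3/2; -1; 0 } ⇒ simplest -61/32
RRBRRRBR: Left { -2; -31/16 }, Right { -61/32; -15/8; -7/4; -3/2; -1; 0 } ⇒ simplest -123/64
RRBRRRBRR: Left { -2; -31/16 }, Right { -123/64; -61/32; -15/8; -7/4; -3/2; -1; 0 } ⇒ simplest -247/128
RRBRRRBRRR: Left { -2; -31/16 }, Right { -247/128; -123/64; -61/32; -15/8; -7/4; -3/2; -1; 0 } ⇒ simplest -495/256
RRBRRRBRRRB: Left { -2; -31/16; -495/256 }, Right { -247/128; -123/64; -61/32; -15/8; -7/4; -3/2; -1; 0 } ⇒ simplest -989/512
RRBRRRBRRRBB: Left { -2; -31/16; -495/256; -989/512 }, Right { -247/128; -123/64; -61/32; -15/8; -7/4; -3/2; -1; 0 } ⇒ simplest -1977/1024
RRBRRRBRRRBBR: Left { -2; -31/16; -495/256; -989/512 }, Right { -1977/1024; -247/128; -123/64; -61/32; -15/8; -7/4; -3/2; -1; 0 } ⇒ simplest -3955/2048
RRBRRRBRRRBBRR: Left { -2; -31/16; -495/256; -989/512 }, Right { -3955/2048; -1977/1024; -247/128; -123/64; -61/32; -15/8; -7/4; -3/2; -1; 0 } ⇒ simplest -7911/4096
RRBRRRBRRRBBRRR: Left { -2; -31/16; -495/256; -989/512 }, Right { -7911/4096; -3955/2048; -1977/1024; -247/128; -123/64; -61/32; -15/8; -7/4; -3/2; -1; 0 } ⇒ simplest -15823/8192

-15823/8192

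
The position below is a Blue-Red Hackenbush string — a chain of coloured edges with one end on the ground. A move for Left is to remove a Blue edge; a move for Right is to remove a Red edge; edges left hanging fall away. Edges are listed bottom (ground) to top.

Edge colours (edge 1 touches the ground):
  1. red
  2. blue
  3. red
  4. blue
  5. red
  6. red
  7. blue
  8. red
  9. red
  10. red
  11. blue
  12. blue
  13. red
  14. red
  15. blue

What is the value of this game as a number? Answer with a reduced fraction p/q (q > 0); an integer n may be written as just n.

-11725/16384

Recurse on prefixes of the 15-edge string red blue red blue red red blue red red red blue blue red red blue:
edge 1 of 15 (red): { ∅ | 0 } → -1
edge 2 of 15 (blue): { -1 | 0 } → -1/2
edge 3 of 15 (red): { -1 | -1/2; 0 } → -3/4
edge 4 of 15 (blue): { -1; -3/4 | -1/2; 0 } → -5/8
edge 5 of 15 (red): { -1; -3/4 | -5/8; -1/2; 0 } → -11/16
edge 6 of 15 (red): { -1; -3/4 | -11/16; -5/8; -1/2; 0 } → -23/32
edge 7 of 15 (blue): { -1; -3/4; -23/32 | -11/16; -5/8; -1/2; 0 } → -45/64
edge 8 of 15 (red): { -1; -3/4; -23/32 | -45/64; -11/16; -5/8; -1/2; 0 } → -91/128
edge 9 of 15 (red): { -1; -3/4; -23/32 | -91/128; -45/64; -11/16; -5/8; -1/2; 0 } → -183/256
edge 10 of 15 (red): { -1; -3/4; -23/32 | -183/256; -91/128; -45/64; -11/16; -5/8; -1/2; 0 } → -367/512
edge 11 of 15 (blue): { -1; -3/4; -23/32; -367/512 | -183/256; -91/128; -45/64; -11/16; -5/8; -1/2; 0 } → -733/1024
edge 12 of 15 (blue): { -1; -3/4; -23/32; -367/512; -733/1024 | -183/256; -91/128; -45/64; -11/16; -5/8; -1/2; 0 } → -1465/2048
edge 13 of 15 (red): { -1; -3/4; -23/32; -367/512; -733/1024 | -1465/2048; -183/256; -91/128; -45/64; -11/16; -5/8; -1/2; 0 } → -2931/4096
edge 14 of 15 (red): { -1; -3/4; -23/32; -367/512; -733/1024 | -2931/4096; -1465/2048; -183/256; -91/128; -45/64; -11/16; -5/8; -1/2; 0 } → -5863/8192
edge 15 of 15 (blue): { -1; -3/4; -23/32; -367/512; -733/1024; -5863/8192 | -2931/4096; -1465/2048; -183/256; -91/128; -45/64; -11/16; -5/8; -1/2; 0 } → -11725/16384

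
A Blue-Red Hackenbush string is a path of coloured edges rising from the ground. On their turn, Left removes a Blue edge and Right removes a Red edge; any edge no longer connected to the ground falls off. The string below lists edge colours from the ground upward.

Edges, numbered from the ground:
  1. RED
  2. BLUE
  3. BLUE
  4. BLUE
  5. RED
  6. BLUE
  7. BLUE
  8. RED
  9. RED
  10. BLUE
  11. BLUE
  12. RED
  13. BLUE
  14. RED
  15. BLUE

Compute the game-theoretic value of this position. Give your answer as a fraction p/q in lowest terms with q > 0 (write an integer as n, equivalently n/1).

-2453/16384

Build G(s[:k]) for k = 1..15, string s = RED BLUE BLUE BLUE RED BLUE BLUE RED RED BLUE BLUE RED BLUE RED BLUE.
edge 1 of 15 (RED): { (no moves) | 0 } ⇒ -1
edge 2 of 15 (BLUE): { -1 | 0 } ⇒ -1/2
edge 3 of 15 (BLUE): { -1; -1/2 | 0 } ⇒ -1/4
edge 4 of 15 (BLUE): { -1; -1/2; -1/4 | 0 } ⇒ -1/8
edge 5 of 15 (RED): { -1; -1/2; -1/4 | -1/8; 0 } ⇒ -3/16
edge 6 of 15 (BLUE): { -1; -1/2; -1/4; -3/16 | -1/8; 0 } ⇒ -5/32
edge 7 of 15 (BLUE): { -1; -1/2; -1/4; -3/16; -5/32 | -1/8; 0 } ⇒ -9/64
edge 8 of 15 (RED): { -1; -1/2; -1/4; -3/16; -5/32 | -9/64; -1/8; 0 } ⇒ -19/128
edge 9 of 15 (RED): { -1; -1/2; -1/4; -3/16; -5/32 | -19/128; -9/64; -1/8; 0 } ⇒ -39/256
edge 10 of 15 (BLUE): { -1; -1/2; -1/4; -3/16; -5/32; -39/256 | -19/128; -9/64; -1/8; 0 } ⇒ -77/512
edge 11 of 15 (BLUE): { -1; -1/2; -1/4; -3/16; -5/32; -39/256; -77/512 | -19/128; -9/64; -1/8; 0 } ⇒ -153/1024
edge 12 of 15 (RED): { -1; -1/2; -1/4; -3/16; -5/32; -39/256; -77/512 | -153/1024; -19/128; -9/64; -1/8; 0 } ⇒ -307/2048
edge 13 of 15 (BLUE): { -1; -1/2; -1/4; -3/16; -5/32; -39/256; -77/512; -307/2048 | -153/1024; -19/128; -9/64; -1/8; 0 } ⇒ -613/4096
edge 14 of 15 (RED): { -1; -1/2; -1/4; -3/16; -5/32; -39/256; -77/512; -307/2048 | -613/4096; -153/1024; -19/128; -9/64; -1/8; 0 } ⇒ -1227/8192
edge 15 of 15 (BLUE): { -1; -1/2; -1/4; -3/16; -5/32; -39/256; -77/512; -307/2048; -1227/8192 | -613/4096; -153/1024; -19/128; -9/64; -1/8; 0 } ⇒ -2453/16384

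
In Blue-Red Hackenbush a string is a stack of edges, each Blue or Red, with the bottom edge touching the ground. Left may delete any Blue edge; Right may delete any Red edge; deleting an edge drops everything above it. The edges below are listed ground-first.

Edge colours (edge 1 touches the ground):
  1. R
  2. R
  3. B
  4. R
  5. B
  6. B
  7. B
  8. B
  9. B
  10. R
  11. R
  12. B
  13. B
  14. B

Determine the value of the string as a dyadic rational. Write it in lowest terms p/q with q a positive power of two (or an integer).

Recurse on prefixes of the 14-edge string R R B R B B B B B R R B B B:
R: Left { — }, Right { 0 } ⇒ simplest -1
RR: Left { — }, Right { -1, 0 } ⇒ simplest -2
RRB: Left { -2 }, Right { -1, 0 } ⇒ simplest -3/2
RRBR: Left { -2 }, Right { -3/2, -1, 0 } ⇒ simplest -7/4
RRBRB: Left { -2, -7/4 }, Right { -3/2, -1, 0 } ⇒ simplest -13/8
RRBRBB: Left { -2, -7/4, -13/8 }, Right { -3/2, -1, 0 } ⇒ simplest -25/16
RRBRBBB: Left { -2, -7/4, -13/8, -25/16 }, Right { -3/2, -1, 0 } ⇒ simplest -49/32
RRBRBBBB: Left { -2, -7/4, -13/8, -25/16, -49/32 }, Right { -3/2, -1, 0 } ⇒ simplest -97/64
RRBRBBBBB: Left { -2, -7/4, -13/8, -25/16, -49/32, -97/64 }, Right { -3/2, -1, 0 } ⇒ simplest -193/128
RRBRBBBBBR: Left { -2, -7/4, -13/8, -25/16, -49/32, -97/64 }, Right { -193/128, -3/2, -1, 0 } ⇒ simplest -387/256
RRBRBBBBBRR: Left { -2, -7/4, -13/8, -25/16, -49/32, -97/64 }, Right { -387/256, -193/128, -3/2, -1, 0 } ⇒ simplest -775/512
RRBRBBBBBRRB: Left { -2, -7/4, -13/8, -25/16, -49/32, -97/64, -775/512 }, Right { -387/256, -193/128, -3/2, -1, 0 } ⇒ simplest -1549/1024
RRBRBBBBBRRBB: Left { -2, -7/4, -13/8, -25/16, -49/32, -97/64, -775/512, -1549/1024 }, Right { -387/256, -193/128, -3/2, -1, 0 } ⇒ simplest -3097/2048
RRBRBBBBBRRBBB: Left { -2, -7/4, -13/8, -25/16, -49/32, -97/64, -775/512, -1549/1024, -3097/2048 }, Right { -387/256, -193/128, -3/2, -1, 0 } ⇒ simplest -6193/4096

-6193/4096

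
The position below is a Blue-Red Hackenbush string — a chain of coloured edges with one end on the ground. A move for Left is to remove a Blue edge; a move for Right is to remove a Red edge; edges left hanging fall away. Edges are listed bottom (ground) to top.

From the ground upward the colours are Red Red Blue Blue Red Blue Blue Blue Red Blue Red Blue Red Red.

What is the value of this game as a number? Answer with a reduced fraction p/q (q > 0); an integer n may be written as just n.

-5207/4096

G(R) = { ∅ | 0 } ⇒ -1
G(RR) = { ∅ | -1,0 } ⇒ -2
G(RRB) = { -2 | -1,0 } ⇒ -3/2
G(RRBB) = { -2,-3/2 | -1,0 } ⇒ -5/4
G(RRBBR) = { -2,-3/2 | -5/4,-1,0 } ⇒ -11/8
G(RRBBRB) = { -2,-3/2,-11/8 | -5/4,-1,0 } ⇒ -21/16
G(RRBBRBB) = { -2,-3/2,-11/8,-21/16 | -5/4,-1,0 } ⇒ -41/32
G(RRBBRBBB) = { -2,-3/2,-11/8,-21/16,-41/32 | -5/4,-1,0 } ⇒ -81/64
G(RRBBRBBBR) = { -2,-3/2,-11/8,-21/16,-41/32 | -81/64,-5/4,-1,0 } ⇒ -163/128
G(RRBBRBBBRB) = { -2,-3/2,-11/8,-21/16,-41/32,-163/128 | -81/64,-5/4,-1,0 } ⇒ -325/256
G(RRBBRBBBRBR) = { -2,-3/2,-11/8,-21/16,-41/32,-163/128 | -325/256,-81/64,-5/4,-1,0 } ⇒ -651/512
G(RRBBRBBBRBRB) = { -2,-3/2,-11/8,-21/16,-41/32,-163/128,-651/512 | -325/256,-81/64,-5/4,-1,0 } ⇒ -1301/1024
G(RRBBRBBBRBRBR) = { -2,-3/2,-11/8,-21/16,-41/32,-163/128,-651/512 | -1301/1024,-325/256,-81/64,-5/4,-1,0 } ⇒ -2603/2048
G(RRBBRBBBRBRBRR) = { -2,-3/2,-11/8,-21/16,-41/32,-163/128,-651/512 | -2603/2048,-1301/1024,-325/256,-81/64,-5/4,-1,0 } ⇒ -5207/4096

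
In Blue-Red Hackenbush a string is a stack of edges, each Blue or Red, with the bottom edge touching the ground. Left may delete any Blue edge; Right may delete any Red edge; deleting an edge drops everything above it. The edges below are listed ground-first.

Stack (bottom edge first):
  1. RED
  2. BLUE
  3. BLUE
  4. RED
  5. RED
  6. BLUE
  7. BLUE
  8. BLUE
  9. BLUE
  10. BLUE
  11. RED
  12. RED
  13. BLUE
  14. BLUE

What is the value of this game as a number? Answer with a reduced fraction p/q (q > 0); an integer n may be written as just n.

Build G(s[:k]) for k = 1..14, string s = RED BLUE BLUE RED RED BLUE BLUE BLUE BLUE BLUE RED RED BLUE BLUE.
1 of 14 · R · max L −∞ · min R 0 gives -1
2 of 14 · RB · max L -1 · min R 0 gives -1/2
3 of 14 · RBB · max L -1/2 · min R 0 gives -1/4
4 of 14 · RBBR · max L -1/2 · min R -1/4 gives -3/8
5 of 14 · RBBRR · max L -1/2 · min R -3/8 gives -7/16
6 of 14 · RBBRRB · max L -7/16 · min R -3/8 gives -13/32
7 of 14 · RBBRRBB · max L -13/32 · min R -3/8 gives -25/64
8 of 14 · RBBRRBBB · max L -25/64 · min R -3/8 gives -49/128
9 of 14 · RBBRRBBBB · max L -49/128 · min R -3/8 gives -97/256
10 of 14 · RBBRRBBBBB · max L -97/256 · min R -3/8 gives -193/512
11 of 14 · RBBRRBBBBBR · max L -97/256 · min R -193/512 gives -387/1024
12 of 14 · RBBRRBBBBBRR · max L -97/256 · min R -387/1024 gives -775/2048
13 of 14 · RBBRRBBBBBRRB · max L -775/2048 · min R -387/1024 gives -1549/4096
14 of 14 · RBBRRBBBBBRRBB · max L -1549/4096 · min R -387/1024 gives -3097/8192

-3097/8192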